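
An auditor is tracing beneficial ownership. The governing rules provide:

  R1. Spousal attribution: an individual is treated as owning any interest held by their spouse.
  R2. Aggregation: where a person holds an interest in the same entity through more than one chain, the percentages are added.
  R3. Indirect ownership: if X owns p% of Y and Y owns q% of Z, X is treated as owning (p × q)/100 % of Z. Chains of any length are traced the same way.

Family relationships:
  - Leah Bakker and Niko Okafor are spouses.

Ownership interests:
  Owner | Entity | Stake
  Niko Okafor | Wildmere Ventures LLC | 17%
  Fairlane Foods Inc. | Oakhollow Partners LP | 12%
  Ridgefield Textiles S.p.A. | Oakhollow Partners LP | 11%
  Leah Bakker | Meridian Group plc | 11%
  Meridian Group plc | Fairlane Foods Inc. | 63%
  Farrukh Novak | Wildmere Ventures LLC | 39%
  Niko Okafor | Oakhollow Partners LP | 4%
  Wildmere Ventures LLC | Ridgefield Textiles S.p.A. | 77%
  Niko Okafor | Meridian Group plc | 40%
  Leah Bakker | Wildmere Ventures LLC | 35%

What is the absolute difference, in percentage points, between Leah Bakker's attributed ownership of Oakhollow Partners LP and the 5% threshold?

By spousal attribution (R1), Leah Bakker is treated as also owning Niko Okafor's interest in Meridian Group plc, giving 11% + 40% = 51%.
By spousal attribution (R1), Leah Bakker is treated as also owning Niko Okafor's interest in Wildmere Ventures LLC, giving 35% + 17% = 52%.
By spousal attribution (R1), Leah Bakker is treated as owning Niko Okafor's 4% interest in Oakhollow Partners LP.
Chain via Meridian Group plc → Fairlane Foods Inc. (R3): 51% × 63% × 12% = 3.8556% of Oakhollow Partners LP.
Chain via Wildmere Ventures LLC → Ridgefield Textiles S.p.A. (R3): 52% × 77% × 11% = 4.4044% of Oakhollow Partners LP.
Direct interest in Oakhollow Partners LP: 4%.
Aggregating (R2): 3.8556% + 4.4044% + 4% = 12.26%.
12.26% exceeds the 5% threshold by 7.26 percentage points.

7.26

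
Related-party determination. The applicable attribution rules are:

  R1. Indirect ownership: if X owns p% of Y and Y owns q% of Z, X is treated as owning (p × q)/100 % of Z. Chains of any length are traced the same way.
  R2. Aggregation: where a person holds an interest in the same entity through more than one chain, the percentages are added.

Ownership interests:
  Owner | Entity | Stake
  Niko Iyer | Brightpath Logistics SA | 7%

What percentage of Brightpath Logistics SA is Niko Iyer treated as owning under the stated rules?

Direct interest in Brightpath Logistics SA: 7%.

7%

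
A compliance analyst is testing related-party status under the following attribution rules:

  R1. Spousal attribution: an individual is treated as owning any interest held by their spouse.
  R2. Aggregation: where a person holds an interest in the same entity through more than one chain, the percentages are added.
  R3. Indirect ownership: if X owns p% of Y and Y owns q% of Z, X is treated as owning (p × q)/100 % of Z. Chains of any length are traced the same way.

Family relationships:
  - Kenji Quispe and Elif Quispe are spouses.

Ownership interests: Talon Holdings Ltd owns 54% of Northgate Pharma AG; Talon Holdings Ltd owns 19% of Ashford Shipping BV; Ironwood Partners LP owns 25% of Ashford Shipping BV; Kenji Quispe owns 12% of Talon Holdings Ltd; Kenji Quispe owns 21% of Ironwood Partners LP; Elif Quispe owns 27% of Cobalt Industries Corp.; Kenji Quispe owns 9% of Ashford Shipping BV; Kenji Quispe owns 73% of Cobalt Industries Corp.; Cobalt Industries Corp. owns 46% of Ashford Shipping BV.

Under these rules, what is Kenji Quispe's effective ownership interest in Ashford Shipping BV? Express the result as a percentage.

62.53%

By spousal attribution (R1), Kenji Quispe is treated as also owning Elif Quispe's interest in Cobalt Industries Corp, giving 73% + 27% = 100%.
Chain via Ironwood Partners LP (R3): 21% × 25% = 5.25% of Ashford Shipping BV.
Chain via Cobalt Industries Corp. (R3): 100% × 46% = 46% of Ashford Shipping BV.
Chain via Talon Holdings Ltd (R3): 12% × 19% = 2.28% of Ashford Shipping BV.
Direct interest in Ashford Shipping BV: 9%.
Aggregating (R2): 5.25% + 46% + 2.28% + 9% = 62.53%.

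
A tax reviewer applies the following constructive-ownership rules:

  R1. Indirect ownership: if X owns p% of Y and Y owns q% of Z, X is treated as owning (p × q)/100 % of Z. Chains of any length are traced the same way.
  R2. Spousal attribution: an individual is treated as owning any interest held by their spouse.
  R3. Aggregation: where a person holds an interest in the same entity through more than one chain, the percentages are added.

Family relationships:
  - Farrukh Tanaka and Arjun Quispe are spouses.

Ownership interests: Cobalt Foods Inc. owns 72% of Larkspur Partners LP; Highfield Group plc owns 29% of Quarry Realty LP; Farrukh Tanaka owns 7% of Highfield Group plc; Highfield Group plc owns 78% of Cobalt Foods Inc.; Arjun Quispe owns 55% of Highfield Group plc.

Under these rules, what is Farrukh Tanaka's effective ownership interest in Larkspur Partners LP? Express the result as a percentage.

34.8192%

By spousal attribution (R2), Farrukh Tanaka is treated as also owning Arjun Quispe's interest in Highfield Group plc, giving 7% + 55% = 62%.
Chain via Highfield Group plc → Cobalt Foods Inc. (R1): 62% × 78% × 72% = 34.8192% of Larkspur Partners LP.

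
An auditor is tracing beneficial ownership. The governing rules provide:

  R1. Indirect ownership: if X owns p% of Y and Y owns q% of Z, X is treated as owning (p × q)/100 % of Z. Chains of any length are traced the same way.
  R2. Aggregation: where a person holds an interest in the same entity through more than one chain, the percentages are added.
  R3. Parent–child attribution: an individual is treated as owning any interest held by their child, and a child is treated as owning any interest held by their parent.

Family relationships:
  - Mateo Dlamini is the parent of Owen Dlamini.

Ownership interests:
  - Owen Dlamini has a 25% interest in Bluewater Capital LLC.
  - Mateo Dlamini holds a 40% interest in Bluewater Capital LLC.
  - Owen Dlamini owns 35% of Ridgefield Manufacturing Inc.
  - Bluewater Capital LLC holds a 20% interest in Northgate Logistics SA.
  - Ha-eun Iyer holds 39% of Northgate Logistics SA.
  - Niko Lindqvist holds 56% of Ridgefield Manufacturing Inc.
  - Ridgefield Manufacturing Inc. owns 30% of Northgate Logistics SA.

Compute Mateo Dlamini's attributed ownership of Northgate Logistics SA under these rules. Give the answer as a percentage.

23.5%

By parent–child attribution (R3), Mateo Dlamini is treated as also owning Owen Dlamini's interest in Bluewater Capital LLC, giving 40% + 25% = 65%.
By parent–child attribution (R3), Mateo Dlamini is treated as owning Owen Dlamini's 35% interest in Ridgefield Manufacturing Inc.
Chain via Bluewater Capital LLC (R1): 65% × 20% = 13% of Northgate Logistics SA.
Chain via Ridgefield Manufacturing Inc. (R1): 35% × 30% = 10.5% of Northgate Logistics SA.
Aggregating (R2): 13% + 10.5% = 23.5%.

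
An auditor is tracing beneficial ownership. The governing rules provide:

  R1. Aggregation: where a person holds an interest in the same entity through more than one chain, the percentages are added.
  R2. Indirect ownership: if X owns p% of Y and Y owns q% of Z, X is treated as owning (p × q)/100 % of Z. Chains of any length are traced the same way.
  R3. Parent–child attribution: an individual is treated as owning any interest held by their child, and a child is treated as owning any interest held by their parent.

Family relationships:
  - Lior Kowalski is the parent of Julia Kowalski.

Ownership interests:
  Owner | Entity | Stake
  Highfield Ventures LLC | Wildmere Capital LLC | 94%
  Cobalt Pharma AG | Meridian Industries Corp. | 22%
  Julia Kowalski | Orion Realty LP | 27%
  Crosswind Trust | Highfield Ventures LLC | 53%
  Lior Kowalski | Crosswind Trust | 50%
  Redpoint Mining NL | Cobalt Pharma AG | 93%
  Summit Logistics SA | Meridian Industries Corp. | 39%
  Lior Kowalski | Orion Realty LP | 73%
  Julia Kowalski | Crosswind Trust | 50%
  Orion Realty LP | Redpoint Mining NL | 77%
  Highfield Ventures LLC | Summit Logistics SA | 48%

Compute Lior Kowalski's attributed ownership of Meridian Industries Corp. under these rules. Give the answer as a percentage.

25.6758%

By parent–child attribution (R3), Lior Kowalski is treated as also owning Julia Kowalski's interest in Orion Realty LP, giving 73% + 27% = 100%.
By parent–child attribution (R3), Lior Kowalski is treated as also owning Julia Kowalski's interest in Crosswind Trust, giving 50% + 50% = 100%.
Chain via Orion Realty LP → Redpoint Mining NL → Cobalt Pharma AG (R2): 100% × 77% × 93% × 22% = 15.7542% of Meridian Industries Corp.
Chain via Crosswind Trust → Highfield Ventures LLC → Summit Logistics SA (R2): 100% × 53% × 48% × 39% = 9.9216% of Meridian Industries Corp.
Aggregating (R1): 15.7542% + 9.9216% = 25.6758%.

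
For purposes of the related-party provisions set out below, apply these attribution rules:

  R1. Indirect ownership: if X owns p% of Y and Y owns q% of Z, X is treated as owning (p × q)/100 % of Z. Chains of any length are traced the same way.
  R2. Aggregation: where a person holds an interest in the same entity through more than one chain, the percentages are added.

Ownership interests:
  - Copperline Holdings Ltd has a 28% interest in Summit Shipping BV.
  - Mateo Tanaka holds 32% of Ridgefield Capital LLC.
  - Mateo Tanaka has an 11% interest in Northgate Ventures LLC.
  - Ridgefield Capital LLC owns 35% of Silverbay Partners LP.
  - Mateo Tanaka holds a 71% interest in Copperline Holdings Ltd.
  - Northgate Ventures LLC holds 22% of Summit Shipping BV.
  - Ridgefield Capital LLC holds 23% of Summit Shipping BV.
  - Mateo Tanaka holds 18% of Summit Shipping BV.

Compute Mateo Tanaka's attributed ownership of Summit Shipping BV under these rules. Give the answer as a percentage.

Chain via Copperline Holdings Ltd (R1): 71% × 28% = 19.88% of Summit Shipping BV.
Chain via Ridgefield Capital LLC (R1): 32% × 23% = 7.36% of Summit Shipping BV.
Chain via Northgate Ventures LLC (R1): 11% × 22% = 2.42% of Summit Shipping BV.
Direct interest in Summit Shipping BV: 18%.
Aggregating (R2): 19.88% + 7.36% + 2.42% + 18% = 47.66%.

47.66%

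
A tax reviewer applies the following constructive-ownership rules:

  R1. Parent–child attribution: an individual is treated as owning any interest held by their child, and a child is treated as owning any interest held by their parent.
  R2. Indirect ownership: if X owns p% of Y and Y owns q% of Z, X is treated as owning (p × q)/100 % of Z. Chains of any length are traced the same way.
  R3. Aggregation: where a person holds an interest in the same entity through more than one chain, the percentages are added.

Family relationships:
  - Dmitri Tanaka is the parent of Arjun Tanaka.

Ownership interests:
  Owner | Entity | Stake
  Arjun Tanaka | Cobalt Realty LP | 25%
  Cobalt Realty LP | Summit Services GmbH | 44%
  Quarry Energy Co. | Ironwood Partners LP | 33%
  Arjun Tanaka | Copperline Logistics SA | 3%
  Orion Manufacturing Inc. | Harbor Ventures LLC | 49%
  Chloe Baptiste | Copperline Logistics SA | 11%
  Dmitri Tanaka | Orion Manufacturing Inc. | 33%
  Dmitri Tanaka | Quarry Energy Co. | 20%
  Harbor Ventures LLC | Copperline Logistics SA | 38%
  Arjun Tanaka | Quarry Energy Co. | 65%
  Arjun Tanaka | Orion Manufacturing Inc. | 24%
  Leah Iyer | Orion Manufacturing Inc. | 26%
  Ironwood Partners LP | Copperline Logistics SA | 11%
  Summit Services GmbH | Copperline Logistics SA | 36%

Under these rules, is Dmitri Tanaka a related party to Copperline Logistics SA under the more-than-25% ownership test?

No

By parent–child attribution (R1), Dmitri Tanaka is treated as also owning Arjun Tanaka's interest in Quarry Energy Co, giving 20% + 65% = 85%.
By parent–child attribution (R1), Dmitri Tanaka is treated as also owning Arjun Tanaka's interest in Orion Manufacturing Inc, giving 33% + 24% = 57%.
By parent–child attribution (R1), Dmitri Tanaka is treated as owning Arjun Tanaka's 25% interest in Cobalt Realty LP.
By parent–child attribution (R1), Dmitri Tanaka is treated as owning Arjun Tanaka's 3% interest in Copperline Logistics SA.
Chain via Quarry Energy Co. → Ironwood Partners LP (R2): 85% × 33% × 11% = 3.0855% of Copperline Logistics SA.
Chain via Orion Manufacturing Inc. → Harbor Ventures LLC (R2): 57% × 49% × 38% = 10.6134% of Copperline Logistics SA.
Chain via Cobalt Realty LP → Summit Services GmbH (R2): 25% × 44% × 36% = 3.96% of Copperline Logistics SA.
Direct interest in Copperline Logistics SA: 3%.
Aggregating (R3): 3.0855% + 10.6134% + 3.96% + 3% = 20.6589%.
20.6589% does not exceed the 25% threshold, so Dmitri is not a related party to Copperline Logistics SA.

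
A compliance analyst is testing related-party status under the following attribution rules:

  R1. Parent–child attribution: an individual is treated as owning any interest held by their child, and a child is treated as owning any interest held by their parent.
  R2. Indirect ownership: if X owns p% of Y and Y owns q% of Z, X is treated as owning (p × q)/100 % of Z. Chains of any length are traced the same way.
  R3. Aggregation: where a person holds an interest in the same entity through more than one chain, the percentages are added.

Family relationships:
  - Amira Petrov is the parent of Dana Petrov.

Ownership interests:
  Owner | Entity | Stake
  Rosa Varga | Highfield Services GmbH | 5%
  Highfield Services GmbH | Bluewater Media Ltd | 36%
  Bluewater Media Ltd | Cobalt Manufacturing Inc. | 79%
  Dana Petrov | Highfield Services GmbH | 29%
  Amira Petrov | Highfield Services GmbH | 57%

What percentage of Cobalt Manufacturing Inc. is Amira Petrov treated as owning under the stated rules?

By parent–child attribution (R1), Amira Petrov is treated as also owning Dana Petrov's interest in Highfield Services GmbH, giving 57% + 29% = 86%.
Chain via Highfield Services GmbH → Bluewater Media Ltd (R2): 86% × 36% × 79% = 24.4584% of Cobalt Manufacturing Inc.

24.4584%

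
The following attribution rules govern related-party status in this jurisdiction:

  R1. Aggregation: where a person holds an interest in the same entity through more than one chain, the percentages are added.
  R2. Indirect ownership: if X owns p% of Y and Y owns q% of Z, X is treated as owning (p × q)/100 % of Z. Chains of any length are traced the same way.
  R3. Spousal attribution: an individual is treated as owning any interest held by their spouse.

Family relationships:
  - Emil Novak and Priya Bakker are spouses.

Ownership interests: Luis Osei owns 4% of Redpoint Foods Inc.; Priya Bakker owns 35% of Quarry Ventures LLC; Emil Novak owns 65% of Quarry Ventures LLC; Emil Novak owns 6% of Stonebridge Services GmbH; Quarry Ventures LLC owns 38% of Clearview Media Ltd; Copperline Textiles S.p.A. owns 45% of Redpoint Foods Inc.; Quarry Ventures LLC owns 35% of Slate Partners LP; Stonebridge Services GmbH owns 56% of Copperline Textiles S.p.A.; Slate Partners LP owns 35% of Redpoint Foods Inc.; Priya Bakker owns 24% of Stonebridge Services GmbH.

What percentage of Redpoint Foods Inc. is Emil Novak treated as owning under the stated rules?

19.81%

By spousal attribution (R3), Emil Novak is treated as also owning Priya Bakker's interest in Quarry Ventures LLC, giving 65% + 35% = 100%.
By spousal attribution (R3), Emil Novak is treated as also owning Priya Bakker's interest in Stonebridge Services GmbH, giving 6% + 24% = 30%.
Chain via Quarry Ventures LLC → Slate Partners LP (R2): 100% × 35% × 35% = 12.25% of Redpoint Foods Inc.
Chain via Stonebridge Services GmbH → Copperline Textiles S.p.A. (R2): 30% × 56% × 45% = 7.56% of Redpoint Foods Inc.
Aggregating (R1): 12.25% + 7.56% = 19.81%.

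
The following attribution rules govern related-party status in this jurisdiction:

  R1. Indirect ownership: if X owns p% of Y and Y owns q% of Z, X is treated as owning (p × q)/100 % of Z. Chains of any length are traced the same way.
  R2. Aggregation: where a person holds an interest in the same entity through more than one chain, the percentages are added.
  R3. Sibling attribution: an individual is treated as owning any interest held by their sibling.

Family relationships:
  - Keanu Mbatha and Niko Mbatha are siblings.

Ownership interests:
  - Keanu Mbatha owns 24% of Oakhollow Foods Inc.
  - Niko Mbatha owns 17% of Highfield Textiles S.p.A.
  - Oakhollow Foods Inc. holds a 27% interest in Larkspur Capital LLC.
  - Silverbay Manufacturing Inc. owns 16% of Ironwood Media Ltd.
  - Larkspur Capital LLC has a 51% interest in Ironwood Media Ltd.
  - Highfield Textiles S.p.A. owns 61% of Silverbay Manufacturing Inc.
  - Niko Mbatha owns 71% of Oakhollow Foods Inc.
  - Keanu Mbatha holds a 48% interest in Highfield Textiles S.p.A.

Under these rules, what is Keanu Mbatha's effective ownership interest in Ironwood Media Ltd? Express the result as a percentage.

19.4255%

By sibling attribution (R3), Keanu Mbatha is treated as also owning Niko Mbatha's interest in Oakhollow Foods Inc, giving 24% + 71% = 95%.
By sibling attribution (R3), Keanu Mbatha is treated as also owning Niko Mbatha's interest in Highfield Textiles S.p.A, giving 48% + 17% = 65%.
Chain via Oakhollow Foods Inc. → Larkspur Capital LLC (R1): 95% × 27% × 51% = 13.0815% of Ironwood Media Ltd.
Chain via Highfield Textiles S.p.A. → Silverbay Manufacturing Inc. (R1): 65% × 61% × 16% = 6.344% of Ironwood Media Ltd.
Aggregating (R2): 13.0815% + 6.344% = 19.4255%.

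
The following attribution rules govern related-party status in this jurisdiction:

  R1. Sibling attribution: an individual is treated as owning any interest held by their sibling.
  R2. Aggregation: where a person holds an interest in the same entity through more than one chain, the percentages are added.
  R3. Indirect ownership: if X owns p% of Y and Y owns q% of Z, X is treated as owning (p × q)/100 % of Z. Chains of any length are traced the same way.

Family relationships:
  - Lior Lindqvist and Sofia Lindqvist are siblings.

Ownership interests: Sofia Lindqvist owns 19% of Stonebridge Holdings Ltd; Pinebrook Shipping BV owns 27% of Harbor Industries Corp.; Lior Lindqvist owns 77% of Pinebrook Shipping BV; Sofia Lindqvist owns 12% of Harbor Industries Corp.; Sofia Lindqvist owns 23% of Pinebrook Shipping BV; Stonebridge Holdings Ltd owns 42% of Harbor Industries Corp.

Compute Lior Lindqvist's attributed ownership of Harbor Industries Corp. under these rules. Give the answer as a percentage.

By sibling attribution (R1), Lior Lindqvist is treated as also owning Sofia Lindqvist's interest in Pinebrook Shipping BV, giving 77% + 23% = 100%.
By sibling attribution (R1), Lior Lindqvist is treated as owning Sofia Lindqvist's 19% interest in Stonebridge Holdings Ltd.
By sibling attribution (R1), Lior Lindqvist is treated as owning Sofia Lindqvist's 12% interest in Harbor Industries Corp.
Chain via Pinebrook Shipping BV (R3): 100% × 27% = 27% of Harbor Industries Corp.
Chain via Stonebridge Holdings Ltd (R3): 19% × 42% = 7.98% of Harbor Industries Corp.
Direct interest in Harbor Industries Corp: 12%.
Aggregating (R2): 27% + 7.98% + 12% = 46.98%.

46.98%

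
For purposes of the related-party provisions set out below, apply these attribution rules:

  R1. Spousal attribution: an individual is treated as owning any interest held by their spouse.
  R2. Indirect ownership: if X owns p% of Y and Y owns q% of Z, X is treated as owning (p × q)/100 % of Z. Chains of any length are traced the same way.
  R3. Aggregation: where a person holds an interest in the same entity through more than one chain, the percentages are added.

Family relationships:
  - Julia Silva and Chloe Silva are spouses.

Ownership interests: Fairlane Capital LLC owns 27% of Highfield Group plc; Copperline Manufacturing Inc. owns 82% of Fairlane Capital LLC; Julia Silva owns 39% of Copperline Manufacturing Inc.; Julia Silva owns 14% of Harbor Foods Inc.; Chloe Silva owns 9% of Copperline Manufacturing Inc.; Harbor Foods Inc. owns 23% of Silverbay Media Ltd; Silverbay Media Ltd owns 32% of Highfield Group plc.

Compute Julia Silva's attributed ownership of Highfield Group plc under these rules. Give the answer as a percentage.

11.6576%

By spousal attribution (R1), Julia Silva is treated as also owning Chloe Silva's interest in Copperline Manufacturing Inc, giving 39% + 9% = 48%.
Chain via Copperline Manufacturing Inc. → Fairlane Capital LLC (R2): 48% × 82% × 27% = 10.6272% of Highfield Group plc.
Chain via Harbor Foods Inc. → Silverbay Media Ltd (R2): 14% × 23% × 32% = 1.0304% of Highfield Group plc.
Aggregating (R3): 10.6272% + 1.0304% = 11.6576%.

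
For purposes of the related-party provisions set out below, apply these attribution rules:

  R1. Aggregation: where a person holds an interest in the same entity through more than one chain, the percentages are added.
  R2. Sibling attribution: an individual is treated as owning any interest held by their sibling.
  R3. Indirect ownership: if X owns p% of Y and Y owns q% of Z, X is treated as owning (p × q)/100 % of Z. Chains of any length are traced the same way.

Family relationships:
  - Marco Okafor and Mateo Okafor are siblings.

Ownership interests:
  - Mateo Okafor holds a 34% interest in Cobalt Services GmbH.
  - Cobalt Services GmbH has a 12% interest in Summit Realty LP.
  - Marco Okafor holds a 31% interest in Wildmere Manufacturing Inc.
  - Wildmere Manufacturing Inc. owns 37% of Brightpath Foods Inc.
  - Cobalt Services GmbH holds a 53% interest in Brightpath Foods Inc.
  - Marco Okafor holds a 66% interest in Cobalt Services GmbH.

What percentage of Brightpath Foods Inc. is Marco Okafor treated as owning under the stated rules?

64.47%

By sibling attribution (R2), Marco Okafor is treated as also owning Mateo Okafor's interest in Cobalt Services GmbH, giving 66% + 34% = 100%.
Chain via Cobalt Services GmbH (R3): 100% × 53% = 53% of Brightpath Foods Inc.
Chain via Wildmere Manufacturing Inc. (R3): 31% × 37% = 11.47% of Brightpath Foods Inc.
Aggregating (R1): 53% + 11.47% = 64.47%.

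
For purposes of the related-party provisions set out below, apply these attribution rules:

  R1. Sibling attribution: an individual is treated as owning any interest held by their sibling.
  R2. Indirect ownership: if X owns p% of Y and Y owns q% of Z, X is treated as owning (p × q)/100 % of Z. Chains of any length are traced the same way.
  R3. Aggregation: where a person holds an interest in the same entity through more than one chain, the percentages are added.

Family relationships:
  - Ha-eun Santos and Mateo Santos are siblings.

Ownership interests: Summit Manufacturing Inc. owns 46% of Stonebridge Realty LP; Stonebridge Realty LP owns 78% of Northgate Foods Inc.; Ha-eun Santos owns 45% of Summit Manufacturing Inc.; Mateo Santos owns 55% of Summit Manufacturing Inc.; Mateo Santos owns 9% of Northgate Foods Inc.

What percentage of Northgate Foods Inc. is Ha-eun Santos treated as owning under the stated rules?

44.88%

By sibling attribution (R1), Ha-eun Santos is treated as also owning Mateo Santos's interest in Summit Manufacturing Inc, giving 45% + 55% = 100%.
By sibling attribution (R1), Ha-eun Santos is treated as owning Mateo Santos's 9% interest in Northgate Foods Inc.
Chain via Summit Manufacturing Inc. → Stonebridge Realty LP (R2): 100% × 46% × 78% = 35.88% of Northgate Foods Inc.
Direct interest in Northgate Foods Inc: 9%.
Aggregating (R3): 35.88% + 9% = 44.88%.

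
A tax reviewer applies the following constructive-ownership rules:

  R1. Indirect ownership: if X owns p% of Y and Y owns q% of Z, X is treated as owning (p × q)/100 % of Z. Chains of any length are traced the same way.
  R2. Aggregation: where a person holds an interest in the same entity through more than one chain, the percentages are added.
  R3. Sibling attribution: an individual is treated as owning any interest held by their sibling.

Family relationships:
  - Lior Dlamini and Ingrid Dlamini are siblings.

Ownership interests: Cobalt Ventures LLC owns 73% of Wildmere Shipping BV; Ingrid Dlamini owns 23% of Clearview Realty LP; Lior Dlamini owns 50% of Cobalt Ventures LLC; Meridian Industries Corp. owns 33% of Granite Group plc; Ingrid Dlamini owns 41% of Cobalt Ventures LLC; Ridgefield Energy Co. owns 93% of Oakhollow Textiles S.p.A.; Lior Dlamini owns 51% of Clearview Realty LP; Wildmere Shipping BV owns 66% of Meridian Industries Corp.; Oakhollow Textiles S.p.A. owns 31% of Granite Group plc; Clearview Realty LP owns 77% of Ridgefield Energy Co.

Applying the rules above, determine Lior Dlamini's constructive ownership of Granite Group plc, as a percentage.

30.895788%

By sibling attribution (R3), Lior Dlamini is treated as also owning Ingrid Dlamini's interest in Cobalt Ventures LLC, giving 50% + 41% = 91%.
By sibling attribution (R3), Lior Dlamini is treated as also owning Ingrid Dlamini's interest in Clearview Realty LP, giving 51% + 23% = 74%.
Chain via Cobalt Ventures LLC → Wildmere Shipping BV → Meridian Industries Corp. (R1): 91% × 73% × 66% × 33% = 14.468454% of Granite Group plc.
Chain via Clearview Realty LP → Ridgefield Energy Co. → Oakhollow Textiles S.p.A. (R1): 74% × 77% × 93% × 31% = 16.427334% of Granite Group plc.
Aggregating (R2): 14.468454% + 16.427334% = 30.895788%.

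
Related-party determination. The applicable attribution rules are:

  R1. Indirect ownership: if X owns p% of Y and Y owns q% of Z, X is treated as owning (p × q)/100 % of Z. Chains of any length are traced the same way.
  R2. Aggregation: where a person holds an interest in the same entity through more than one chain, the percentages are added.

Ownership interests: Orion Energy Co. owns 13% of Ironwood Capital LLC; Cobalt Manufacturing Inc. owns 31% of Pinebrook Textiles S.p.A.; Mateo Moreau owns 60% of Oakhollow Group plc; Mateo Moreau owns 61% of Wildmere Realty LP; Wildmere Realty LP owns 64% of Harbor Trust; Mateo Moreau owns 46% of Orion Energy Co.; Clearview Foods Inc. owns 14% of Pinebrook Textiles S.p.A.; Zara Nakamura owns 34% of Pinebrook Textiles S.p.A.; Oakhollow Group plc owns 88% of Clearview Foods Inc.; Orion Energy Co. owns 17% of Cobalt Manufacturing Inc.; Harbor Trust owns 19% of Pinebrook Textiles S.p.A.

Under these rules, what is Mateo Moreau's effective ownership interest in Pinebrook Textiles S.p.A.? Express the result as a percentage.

17.2338%

Chain via Orion Energy Co. → Cobalt Manufacturing Inc. (R1): 46% × 17% × 31% = 2.4242% of Pinebrook Textiles S.p.A.
Chain via Wildmere Realty LP → Harbor Trust (R1): 61% × 64% × 19% = 7.4176% of Pinebrook Textiles S.p.A.
Chain via Oakhollow Group plc → Clearview Foods Inc. (R1): 60% × 88% × 14% = 7.392% of Pinebrook Textiles S.p.A.
Aggregating (R2): 2.4242% + 7.4176% + 7.392% = 17.2338%.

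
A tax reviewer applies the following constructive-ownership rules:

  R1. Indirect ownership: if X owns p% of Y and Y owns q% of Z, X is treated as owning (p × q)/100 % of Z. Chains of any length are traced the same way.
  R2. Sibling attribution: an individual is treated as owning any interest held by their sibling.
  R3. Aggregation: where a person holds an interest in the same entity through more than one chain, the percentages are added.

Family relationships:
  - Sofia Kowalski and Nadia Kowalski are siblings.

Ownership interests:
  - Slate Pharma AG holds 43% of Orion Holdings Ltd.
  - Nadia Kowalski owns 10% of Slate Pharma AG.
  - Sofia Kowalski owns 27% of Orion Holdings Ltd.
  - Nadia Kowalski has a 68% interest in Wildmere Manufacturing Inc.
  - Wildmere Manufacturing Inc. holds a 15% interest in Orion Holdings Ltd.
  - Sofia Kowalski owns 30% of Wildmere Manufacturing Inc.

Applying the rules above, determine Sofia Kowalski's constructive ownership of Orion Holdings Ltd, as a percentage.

By sibling attribution (R2), Sofia Kowalski is treated as also owning Nadia Kowalski's interest in Wildmere Manufacturing Inc, giving 30% + 68% = 98%.
By sibling attribution (R2), Sofia Kowalski is treated as owning Nadia Kowalski's 10% interest in Slate Pharma AG.
Chain via Wildmere Manufacturing Inc. (R1): 98% × 15% = 14.7% of Orion Holdings Ltd.
Direct interest in Orion Holdings Ltd: 27%.
Chain via Slate Pharma AG (R1): 10% × 43% = 4.3% of Orion Holdings Ltd.
Aggregating (R3): 14.7% + 27% + 4.3% = 46%.

46%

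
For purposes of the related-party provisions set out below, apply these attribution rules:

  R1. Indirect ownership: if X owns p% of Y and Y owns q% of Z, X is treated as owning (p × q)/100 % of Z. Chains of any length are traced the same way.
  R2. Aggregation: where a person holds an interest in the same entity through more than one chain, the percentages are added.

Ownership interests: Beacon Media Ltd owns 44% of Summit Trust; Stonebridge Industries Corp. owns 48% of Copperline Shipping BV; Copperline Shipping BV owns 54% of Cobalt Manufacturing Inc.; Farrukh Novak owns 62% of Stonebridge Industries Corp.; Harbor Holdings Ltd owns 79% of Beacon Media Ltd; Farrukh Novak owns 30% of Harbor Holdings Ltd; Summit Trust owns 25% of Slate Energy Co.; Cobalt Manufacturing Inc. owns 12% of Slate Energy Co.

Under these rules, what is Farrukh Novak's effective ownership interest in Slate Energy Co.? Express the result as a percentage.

4.535448%

Chain via Stonebridge Industries Corp. → Copperline Shipping BV → Cobalt Manufacturing Inc. (R1): 62% × 48% × 54% × 12% = 1.928448% of Slate Energy Co.
Chain via Harbor Holdings Ltd → Beacon Media Ltd → Summit Trust (R1): 30% × 79% × 44% × 25% = 2.607% of Slate Energy Co.
Aggregating (R2): 1.928448% + 2.607% = 4.535448%.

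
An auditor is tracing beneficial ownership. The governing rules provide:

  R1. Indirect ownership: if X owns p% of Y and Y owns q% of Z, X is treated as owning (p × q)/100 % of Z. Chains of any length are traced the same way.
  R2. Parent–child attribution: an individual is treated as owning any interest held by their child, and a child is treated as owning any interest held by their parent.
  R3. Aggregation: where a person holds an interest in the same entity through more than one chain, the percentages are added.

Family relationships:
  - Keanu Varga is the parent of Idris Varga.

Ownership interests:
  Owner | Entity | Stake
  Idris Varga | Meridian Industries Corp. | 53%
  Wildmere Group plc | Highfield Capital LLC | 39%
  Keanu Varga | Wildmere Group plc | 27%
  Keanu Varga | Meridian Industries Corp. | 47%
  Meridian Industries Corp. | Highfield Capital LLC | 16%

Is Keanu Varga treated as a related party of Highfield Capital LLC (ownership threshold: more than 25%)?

Yes

By parent–child attribution (R2), Keanu Varga is treated as also owning Idris Varga's interest in Meridian Industries Corp, giving 47% + 53% = 100%.
Chain via Meridian Industries Corp. (R1): 100% × 16% = 16% of Highfield Capital LLC.
Chain via Wildmere Group plc (R1): 27% × 39% = 10.53% of Highfield Capital LLC.
Aggregating (R3): 16% + 10.53% = 26.53%.
26.53% exceeds the 25% threshold, so Keanu is a related party to Highfield Capital LLC.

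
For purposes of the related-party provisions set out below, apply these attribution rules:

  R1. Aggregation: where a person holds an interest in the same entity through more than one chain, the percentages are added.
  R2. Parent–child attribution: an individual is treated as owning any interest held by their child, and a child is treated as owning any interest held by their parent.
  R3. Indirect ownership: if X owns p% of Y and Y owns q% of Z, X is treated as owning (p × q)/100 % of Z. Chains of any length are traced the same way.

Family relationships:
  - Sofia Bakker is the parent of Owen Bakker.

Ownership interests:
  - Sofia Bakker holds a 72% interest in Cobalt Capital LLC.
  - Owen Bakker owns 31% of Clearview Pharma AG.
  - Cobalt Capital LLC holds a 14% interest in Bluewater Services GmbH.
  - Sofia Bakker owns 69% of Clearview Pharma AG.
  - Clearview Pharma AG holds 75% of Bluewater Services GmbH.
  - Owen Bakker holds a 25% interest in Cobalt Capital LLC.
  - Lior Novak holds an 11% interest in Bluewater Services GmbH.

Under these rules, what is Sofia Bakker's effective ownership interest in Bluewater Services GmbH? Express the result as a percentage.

88.58%

By parent–child attribution (R2), Sofia Bakker is treated as also owning Owen Bakker's interest in Cobalt Capital LLC, giving 72% + 25% = 97%.
By parent–child attribution (R2), Sofia Bakker is treated as also owning Owen Bakker's interest in Clearview Pharma AG, giving 69% + 31% = 100%.
Chain via Cobalt Capital LLC (R3): 97% × 14% = 13.58% of Bluewater Services GmbH.
Chain via Clearview Pharma AG (R3): 100% × 75% = 75% of Bluewater Services GmbH.
Aggregating (R1): 13.58% + 75% = 88.58%.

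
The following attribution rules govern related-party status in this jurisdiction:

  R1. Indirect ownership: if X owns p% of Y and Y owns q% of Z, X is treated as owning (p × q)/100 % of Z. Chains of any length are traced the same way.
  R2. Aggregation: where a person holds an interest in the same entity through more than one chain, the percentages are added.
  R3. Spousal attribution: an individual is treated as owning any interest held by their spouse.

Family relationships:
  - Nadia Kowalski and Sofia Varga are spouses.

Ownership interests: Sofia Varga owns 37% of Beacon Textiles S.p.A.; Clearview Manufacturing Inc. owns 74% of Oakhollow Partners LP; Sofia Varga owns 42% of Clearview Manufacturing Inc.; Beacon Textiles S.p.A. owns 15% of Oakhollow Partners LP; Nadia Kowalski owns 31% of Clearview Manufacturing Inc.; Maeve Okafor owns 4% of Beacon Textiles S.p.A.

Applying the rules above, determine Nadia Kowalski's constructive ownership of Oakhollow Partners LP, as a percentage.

By spousal attribution (R3), Nadia Kowalski is treated as also owning Sofia Varga's interest in Clearview Manufacturing Inc, giving 31% + 42% = 73%.
By spousal attribution (R3), Nadia Kowalski is treated as owning Sofia Varga's 37% interest in Beacon Textiles S.p.A.
Chain via Clearview Manufacturing Inc. (R1): 73% × 74% = 54.02% of Oakhollow Partners LP.
Chain via Beacon Textiles S.p.A. (R1): 37% × 15% = 5.55% of Oakhollow Partners LP.
Aggregating (R2): 54.02% + 5.55% = 59.57%.

59.57%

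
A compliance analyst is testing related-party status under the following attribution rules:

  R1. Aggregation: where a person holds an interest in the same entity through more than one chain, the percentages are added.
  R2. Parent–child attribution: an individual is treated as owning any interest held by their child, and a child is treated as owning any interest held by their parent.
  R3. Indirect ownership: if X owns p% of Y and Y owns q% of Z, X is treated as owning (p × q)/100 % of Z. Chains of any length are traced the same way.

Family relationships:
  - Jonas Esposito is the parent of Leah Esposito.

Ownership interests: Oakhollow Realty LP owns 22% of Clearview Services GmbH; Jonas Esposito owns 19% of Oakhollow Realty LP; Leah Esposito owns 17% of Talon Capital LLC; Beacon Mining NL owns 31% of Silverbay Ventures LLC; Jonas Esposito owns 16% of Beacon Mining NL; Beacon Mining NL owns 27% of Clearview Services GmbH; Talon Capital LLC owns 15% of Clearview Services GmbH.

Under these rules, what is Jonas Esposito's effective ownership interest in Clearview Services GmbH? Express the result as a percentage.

11.05%

By parent–child attribution (R2), Jonas Esposito is treated as owning Leah Esposito's 17% interest in Talon Capital LLC.
Chain via Beacon Mining NL (R3): 16% × 27% = 4.32% of Clearview Services GmbH.
Chain via Oakhollow Realty LP (R3): 19% × 22% = 4.18% of Clearview Services GmbH.
Chain via Talon Capital LLC (R3): 17% × 15% = 2.55% of Clearview Services GmbH.
Aggregating (R1): 4.32% + 4.18% + 2.55% = 11.05%.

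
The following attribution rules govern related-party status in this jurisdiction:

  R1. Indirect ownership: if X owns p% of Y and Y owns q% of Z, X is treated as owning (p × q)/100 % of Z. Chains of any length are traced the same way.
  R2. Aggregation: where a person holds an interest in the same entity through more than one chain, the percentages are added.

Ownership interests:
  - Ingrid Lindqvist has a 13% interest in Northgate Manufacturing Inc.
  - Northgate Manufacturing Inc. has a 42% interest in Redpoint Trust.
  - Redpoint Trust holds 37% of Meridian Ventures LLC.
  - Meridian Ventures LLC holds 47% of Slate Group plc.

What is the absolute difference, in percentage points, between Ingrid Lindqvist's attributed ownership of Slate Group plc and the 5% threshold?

Chain via Northgate Manufacturing Inc. → Redpoint Trust → Meridian Ventures LLC (R1): 13% × 42% × 37% × 47% = 0.949494% of Slate Group plc.
0.949494% falls short of the 5% threshold by 4.050506 percentage points.

4.050506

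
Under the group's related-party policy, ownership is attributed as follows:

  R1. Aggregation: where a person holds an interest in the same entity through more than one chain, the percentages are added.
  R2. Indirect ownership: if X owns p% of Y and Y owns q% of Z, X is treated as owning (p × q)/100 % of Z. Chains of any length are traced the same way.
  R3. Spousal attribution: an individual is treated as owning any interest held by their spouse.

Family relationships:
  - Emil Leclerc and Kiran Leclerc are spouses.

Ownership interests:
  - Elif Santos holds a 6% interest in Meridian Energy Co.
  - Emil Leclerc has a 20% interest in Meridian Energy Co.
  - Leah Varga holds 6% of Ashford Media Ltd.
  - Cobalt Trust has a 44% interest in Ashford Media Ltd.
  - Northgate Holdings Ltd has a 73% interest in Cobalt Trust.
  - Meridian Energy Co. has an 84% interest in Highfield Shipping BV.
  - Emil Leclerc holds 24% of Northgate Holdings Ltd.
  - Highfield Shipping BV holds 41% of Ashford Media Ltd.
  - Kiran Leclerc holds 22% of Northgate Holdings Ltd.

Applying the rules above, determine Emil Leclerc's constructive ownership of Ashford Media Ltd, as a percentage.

21.6632%

By spousal attribution (R3), Emil Leclerc is treated as also owning Kiran Leclerc's interest in Northgate Holdings Ltd, giving 24% + 22% = 46%.
Chain via Northgate Holdings Ltd → Cobalt Trust (R2): 46% × 73% × 44% = 14.7752% of Ashford Media Ltd.
Chain via Meridian Energy Co. → Highfield Shipping BV (R2): 20% × 84% × 41% = 6.888% of Ashford Media Ltd.
Aggregating (R1): 14.7752% + 6.888% = 21.6632%.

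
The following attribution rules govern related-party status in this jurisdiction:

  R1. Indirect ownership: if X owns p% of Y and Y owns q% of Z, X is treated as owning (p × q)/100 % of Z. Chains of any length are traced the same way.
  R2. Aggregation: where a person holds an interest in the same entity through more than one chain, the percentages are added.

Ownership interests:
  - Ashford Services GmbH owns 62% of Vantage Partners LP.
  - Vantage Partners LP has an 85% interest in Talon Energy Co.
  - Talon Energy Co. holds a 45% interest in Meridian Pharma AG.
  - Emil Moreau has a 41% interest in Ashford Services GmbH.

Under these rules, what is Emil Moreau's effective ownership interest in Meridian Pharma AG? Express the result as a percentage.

9.72315%

Chain via Ashford Services GmbH → Vantage Partners LP → Talon Energy Co. (R1): 41% × 62% × 85% × 45% = 9.72315% of Meridian Pharma AG.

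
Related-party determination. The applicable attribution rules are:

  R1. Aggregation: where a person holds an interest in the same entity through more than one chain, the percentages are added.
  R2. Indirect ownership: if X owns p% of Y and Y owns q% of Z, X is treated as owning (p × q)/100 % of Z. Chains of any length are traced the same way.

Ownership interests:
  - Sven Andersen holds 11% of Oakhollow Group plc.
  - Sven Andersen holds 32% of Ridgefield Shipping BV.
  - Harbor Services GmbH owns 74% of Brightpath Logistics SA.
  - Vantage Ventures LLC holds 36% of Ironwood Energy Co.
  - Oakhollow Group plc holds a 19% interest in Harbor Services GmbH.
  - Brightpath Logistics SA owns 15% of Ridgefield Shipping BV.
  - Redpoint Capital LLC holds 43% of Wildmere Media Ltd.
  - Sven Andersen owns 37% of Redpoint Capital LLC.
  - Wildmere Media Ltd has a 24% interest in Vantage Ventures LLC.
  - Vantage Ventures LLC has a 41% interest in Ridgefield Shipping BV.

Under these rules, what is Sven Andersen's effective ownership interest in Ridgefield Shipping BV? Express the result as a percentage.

Chain via Oakhollow Group plc → Harbor Services GmbH → Brightpath Logistics SA (R2): 11% × 19% × 74% × 15% = 0.23199% of Ridgefield Shipping BV.
Chain via Redpoint Capital LLC → Wildmere Media Ltd → Vantage Ventures LLC (R2): 37% × 43% × 24% × 41% = 1.565544% of Ridgefield Shipping BV.
Direct interest in Ridgefield Shipping BV: 32%.
Aggregating (R1): 0.23199% + 1.565544% + 32% = 33.797534%.

33.797534%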